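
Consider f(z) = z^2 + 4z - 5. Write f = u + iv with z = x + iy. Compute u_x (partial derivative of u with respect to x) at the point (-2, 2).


Step 1: f(z) = (x+iy)^2 + 4(x+iy) - 5
Step 2: u = (x^2 - y^2) + 4x - 5
Step 3: u_x = 2x + 4
Step 4: At (-2, 2): u_x = -4 + 4 = 0

0


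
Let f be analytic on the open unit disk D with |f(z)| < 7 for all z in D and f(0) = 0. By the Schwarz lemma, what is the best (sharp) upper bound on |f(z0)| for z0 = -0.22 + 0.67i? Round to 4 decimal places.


Step 1: g = f/7 maps D -> D with g(0) = 0, so by the Schwarz lemma |g(z)| <= |z|, i.e. |f(z)| <= 7|z|; this is sharp (f(z) = 7z).
Step 2: |z0|^2 = (-0.22)^2 + 0.67^2 = 0.4973
Step 3: |z0| = sqrt(0.4973) = 0.705195
Step 4: Best bound = 7 * |z0| = 7 * 0.705195 = 4.9364

4.9364


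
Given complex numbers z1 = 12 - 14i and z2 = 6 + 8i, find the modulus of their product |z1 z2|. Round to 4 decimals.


Step 1: |z1| = sqrt(12^2 + (-14)^2) = sqrt(340)
Step 2: |z2| = sqrt(6^2 + 8^2) = sqrt(100)
Step 3: |z1*z2| = |z1|*|z2| = sqrt(340) * sqrt(100) = sqrt(340 * 100) = sqrt(34000)
Step 4: = 184.3909

184.3909


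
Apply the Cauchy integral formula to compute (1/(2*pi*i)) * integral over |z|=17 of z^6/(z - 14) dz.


Step 1: f(z) = z^6, a = 14 is inside |z| = 17
Step 2: By Cauchy integral formula: (1/(2pi*i)) * integral = f(a)
Step 3: f(14) = 14^6 = 7529536

7529536


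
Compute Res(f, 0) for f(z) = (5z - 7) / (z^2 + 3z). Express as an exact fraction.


Step 1: Q(z) = z^2 + 3z = (z)(z + 3)
Step 2: Q'(z) = 2z + 3
Step 3: Q'(0) = 3, P(0) = -7
Step 4: Res = P(0)/Q'(0) = -7/3 = -7/3

-7/3


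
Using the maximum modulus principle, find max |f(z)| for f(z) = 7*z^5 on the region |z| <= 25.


Step 1: On |z| = 25, |f(z)| = 7 * |z|^5 = 7 * 25^5
Step 2: By maximum modulus principle, maximum is on boundary.
Step 3: Maximum = 7 * 9765625 = 68359375

68359375


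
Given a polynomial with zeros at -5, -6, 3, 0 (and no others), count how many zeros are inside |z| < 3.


Step 1: Check each root:
  z = -5: |-5| = 5 >= 3
  z = -6: |-6| = 6 >= 3
  z = 3: |3| = 3 >= 3
  z = 0: |0| = 0 < 3
Step 2: Count = 1

1


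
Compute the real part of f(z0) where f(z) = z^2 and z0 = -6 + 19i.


Step 1: z0 = -6 + 19i
Step 2: z0^2 = (-6)^2 - 19^2 - 228i
Step 3: real part = 36 - 361 = -325

-325


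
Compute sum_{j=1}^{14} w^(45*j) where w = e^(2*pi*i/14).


Step 1: The sum sum_{j=1}^{n} w^(k*j) equals n if n | k, else 0.
Step 2: Here n = 14, k = 45
Step 3: Does n divide k? 14 | 45 -> False
Step 4: Sum = 0

0


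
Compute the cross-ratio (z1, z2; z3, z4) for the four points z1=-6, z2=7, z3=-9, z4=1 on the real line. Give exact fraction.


Step 1: (z1-z3)(z2-z4) = 3 * 6 = 18
Step 2: (z1-z4)(z2-z3) = (-7) * 16 = -112
Step 3: Cross-ratio = -18/112 = -9/56

-9/56


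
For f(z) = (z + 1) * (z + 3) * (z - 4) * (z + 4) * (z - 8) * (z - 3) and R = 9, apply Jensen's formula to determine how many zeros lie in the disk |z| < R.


Jensen's formula: (1/2pi)*integral log|f(Re^it)|dt = log|f(0)| + sum_{|a_k|<R} log(R/|a_k|)
Step 1: f(0) = 1 * 3 * (-4) * 4 * (-8) * (-3) = -1152
Step 2: log|f(0)| = log|-1| + log|-3| + log|4| + log|-4| + log|8| + log|3| = 7.0493
Step 3: Zeros inside |z| < 9: -1, -3, 4, -4, 8, 3
Step 4: Jensen sum = log(9/1) + log(9/3) + log(9/4) + log(9/4) + log(9/8) + log(9/3) = 6.1341
Step 5: n(R) = number of terms in the Jensen sum = count of zeros inside |z| < 9 = 6

6


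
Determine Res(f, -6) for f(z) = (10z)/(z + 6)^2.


Step 1: Pole of order 2 at z = -6
Step 2: Res = lim d/dz [(z + 6)^2 * f(z)] as z -> -6
Step 3: (z + 6)^2 * f(z) = 10z
Step 4: d/dz[10z] = 10

10


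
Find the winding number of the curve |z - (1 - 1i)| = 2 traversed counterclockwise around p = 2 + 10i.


Step 1: Center c = (1, -1), radius = 2
Step 2: |p - c|^2 = 1^2 + 11^2 = 122
Step 3: r^2 = 4
Step 4: |p-c| > r so winding number = 0

0


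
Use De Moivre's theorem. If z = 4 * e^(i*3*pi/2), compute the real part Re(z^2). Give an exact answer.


Step 1: By De Moivre's theorem, z^2 = 4^2 * e^(i*2*3*pi/2) = 16 * (cos(3*pi) + i*sin(3*pi))
Step 2: |z|^2 = 4^2 = 16
Step 3: Reduce the angle mod 2*pi: 3*pi - 2*pi = pi
Step 4: cos(pi) = -1
Step 5: Re(z^2) = 16 * (-1) = -16

-16


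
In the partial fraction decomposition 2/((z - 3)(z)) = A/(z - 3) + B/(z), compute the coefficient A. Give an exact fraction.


Step 1: Multiply both sides by (z - 3) and set z = 3
Step 2: A = 2 / (3 - 0)
Step 3: A = 2 / 3
Step 4: A = 2/3

2/3


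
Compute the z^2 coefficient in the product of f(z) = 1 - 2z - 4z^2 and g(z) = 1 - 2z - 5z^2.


Step 1: z^2 term in f*g comes from: (1)*(-5z^2) + (-2z)*(-2z) + (-4z^2)*(1)
Step 2: = -5 + 4 - 4
Step 3: = -5

-5


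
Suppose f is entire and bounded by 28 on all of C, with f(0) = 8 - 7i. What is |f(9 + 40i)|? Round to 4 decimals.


Step 1: By Liouville's theorem, a bounded entire function is constant.
Step 2: f(z) = f(0) = 8 - 7i for all z.
Step 3: |f(w)| = |8 - 7i| = sqrt(64 + 49)
Step 4: = 10.6301

10.6301


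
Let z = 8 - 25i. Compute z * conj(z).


Step 1: conj(z) = 8 + 25i
Step 2: z * conj(z) = 8^2 + (-25)^2
Step 3: = 64 + 625 = 689

689


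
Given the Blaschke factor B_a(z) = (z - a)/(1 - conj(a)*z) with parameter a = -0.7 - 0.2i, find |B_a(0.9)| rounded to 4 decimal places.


Step 1: Numerator z0 - a = 0.9 - (-0.7 - 0.2i) = 1.6 + 0.2i
Step 2: Denominator 1 - conj(a)*z0 = 1 - (-0.7 + 0.2i)*0.9 = 1.63 - 0.18i
Step 3: |z0 - a|^2 = 1.6^2 + 0.2^2 = 2.6; |1 - conj(a)*z0|^2 = 1.63^2 + (-0.18)^2 = 2.6893
Step 4: |B_a(0.9)| = sqrt(2.6 / 2.6893) = sqrt(0.966794)
Step 5: = 0.9833

0.9833


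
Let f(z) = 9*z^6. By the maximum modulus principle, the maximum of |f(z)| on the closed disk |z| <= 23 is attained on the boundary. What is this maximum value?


Step 1: On |z| = 23, |f(z)| = 9 * |z|^6 = 9 * 23^6
Step 2: By maximum modulus principle, maximum is on boundary.
Step 3: Maximum = 9 * 148035889 = 1332323001

1332323001


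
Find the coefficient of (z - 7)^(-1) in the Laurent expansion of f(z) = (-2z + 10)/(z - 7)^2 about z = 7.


Step 1: Write the numerator in powers of (z - 7): -2z + 10 = -2(z - 7) + (-2*7 + 10) = -2(z - 7) - 4
Step 2: Divide by (z - 7)^2: f(z) = -4(z - 7)^(-2) - 2(z - 7)^(-1)
Step 3: This finite sum is the Laurent series of f about z = 7.
Step 4: Coefficient of (z - 7)^(-1) = coefficient of (z - 7) in the re-centred numerator = -2

-2


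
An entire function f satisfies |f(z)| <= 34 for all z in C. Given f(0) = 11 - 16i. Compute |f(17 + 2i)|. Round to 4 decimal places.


Step 1: By Liouville's theorem, a bounded entire function is constant.
Step 2: f(z) = f(0) = 11 - 16i for all z.
Step 3: |f(w)| = |11 - 16i| = sqrt(121 + 256)
Step 4: = 19.4165

19.4165


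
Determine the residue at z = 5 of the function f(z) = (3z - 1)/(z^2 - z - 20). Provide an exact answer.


Step 1: Q(z) = z^2 - z - 20 = (z - 5)(z + 4)
Step 2: Q'(z) = 2z - 1
Step 3: Q'(5) = 9, P(5) = 14
Step 4: Res = P(5)/Q'(5) = 14/9 = 14/9

14/9


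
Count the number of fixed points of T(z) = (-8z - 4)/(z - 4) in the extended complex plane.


Step 1: Fixed points satisfy T(z) = z
Step 2: z^2 + 4z + 4 = 0
Step 3: Discriminant = 4^2 - 4*1*4 = 0
Step 4: Number of fixed points = 1

1


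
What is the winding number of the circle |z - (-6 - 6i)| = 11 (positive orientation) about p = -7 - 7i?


Step 1: Center c = (-6, -6), radius = 11
Step 2: |p - c|^2 = (-1)^2 + (-1)^2 = 2
Step 3: r^2 = 121
Step 4: |p-c| < r so winding number = 1

1


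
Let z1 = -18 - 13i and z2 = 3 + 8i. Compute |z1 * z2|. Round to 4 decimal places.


Step 1: |z1| = sqrt((-18)^2 + (-13)^2) = sqrt(493)
Step 2: |z2| = sqrt(3^2 + 8^2) = sqrt(73)
Step 3: |z1*z2| = |z1|*|z2| = sqrt(493) * sqrt(73) = sqrt(493 * 73) = sqrt(35989)
Step 4: = 189.7077

189.7077


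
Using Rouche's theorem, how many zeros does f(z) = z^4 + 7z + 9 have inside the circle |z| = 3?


Step 1: On |z| = 3 the three terms have sizes |z^4| = 3^4 = 81, |7z| = 7*3 = 21, |9| = 9
Step 2: The dominant term is g(z) = z^4; let h(z) = 7z + 9 so f = g + h
Step 3: On |z| = 3: |g| = 81 and |h| <= 21 + 9 = 30
Step 4: Since 81 > 30, |h| < |g| on |z| = 3, so by Rouche f has the same number of zeros as g inside |z| < 3
Step 5: g(z) = z^4 has 4 zeros (all at the origin) inside |z| < 3. Answer = 4

4


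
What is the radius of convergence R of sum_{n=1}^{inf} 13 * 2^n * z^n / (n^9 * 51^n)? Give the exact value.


Step 1: General term a_n = 13 * 2^n / (n^9 * 51^n)
Step 2: By the root test, |a_n|^(1/n) = 13^(1/n) * 2 / (n^(9/n) * 51) -> 2/51 as n -> infinity (since 13^(1/n) -> 1 and n^(9/n) -> 1)
Step 3: R = 1/lim|a_n|^(1/n) = 51/2

51/2


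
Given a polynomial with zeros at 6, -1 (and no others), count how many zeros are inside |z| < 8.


Step 1: Check each root:
  z = 6: |6| = 6 < 8
  z = -1: |-1| = 1 < 8
Step 2: Count = 2

2


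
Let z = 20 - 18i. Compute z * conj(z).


Step 1: conj(z) = 20 + 18i
Step 2: z * conj(z) = 20^2 + (-18)^2
Step 3: = 400 + 324 = 724

724


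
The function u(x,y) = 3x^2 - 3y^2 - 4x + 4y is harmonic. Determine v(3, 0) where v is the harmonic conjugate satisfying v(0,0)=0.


Step 1: v_x = -u_y = 6y - 4
Step 2: v_y = u_x = 6x - 4
Step 3: v = 6xy - 4x - 4y + C
Step 4: v(0,0) = 0 => C = 0
Step 5: v(3, 0) = -12

-12


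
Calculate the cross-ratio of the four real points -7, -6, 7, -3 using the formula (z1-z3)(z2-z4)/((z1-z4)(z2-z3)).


Step 1: (z1-z3)(z2-z4) = (-14) * (-3) = 42
Step 2: (z1-z4)(z2-z3) = (-4) * (-13) = 52
Step 3: Cross-ratio = 42/52 = 21/26

21/26


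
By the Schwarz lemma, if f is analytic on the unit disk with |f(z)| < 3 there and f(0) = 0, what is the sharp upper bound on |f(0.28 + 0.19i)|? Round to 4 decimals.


Step 1: g = f/3 maps D -> D with g(0) = 0, so by the Schwarz lemma |g(z)| <= |z|, i.e. |f(z)| <= 3|z|; this is sharp (f(z) = 3z).
Step 2: |z0|^2 = 0.28^2 + 0.19^2 = 0.1145
Step 3: |z0| = sqrt(0.1145) = 0.338378
Step 4: Best bound = 3 * |z0| = 3 * 0.338378 = 1.0151

1.0151


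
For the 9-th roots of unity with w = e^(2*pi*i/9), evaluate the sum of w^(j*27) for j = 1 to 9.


Step 1: The sum sum_{j=1}^{n} w^(k*j) equals n if n | k, else 0.
Step 2: Here n = 9, k = 27
Step 3: Does n divide k? 9 | 27 -> True
Step 4: Sum = 9

9


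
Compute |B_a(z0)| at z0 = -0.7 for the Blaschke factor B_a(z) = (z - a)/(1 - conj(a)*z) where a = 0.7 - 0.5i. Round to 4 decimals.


Step 1: Numerator z0 - a = -0.7 - (0.7 - 0.5i) = -1.4 + 0.5i
Step 2: Denominator 1 - conj(a)*z0 = 1 - (0.7 + 0.5i)*(-0.7) = 1.49 + 0.35i
Step 3: |z0 - a|^2 = (-1.4)^2 + 0.5^2 = 2.21; |1 - conj(a)*z0|^2 = 1.49^2 + 0.35^2 = 2.3426
Step 4: |B_a(-0.7)| = sqrt(2.21 / 2.3426) = sqrt(0.943396)
Step 5: = 0.9713

0.9713


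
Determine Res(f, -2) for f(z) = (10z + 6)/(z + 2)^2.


Step 1: Pole of order 2 at z = -2
Step 2: Res = lim d/dz [(z + 2)^2 * f(z)] as z -> -2
Step 3: (z + 2)^2 * f(z) = 10z + 6
Step 4: d/dz[10z + 6] = 10

10


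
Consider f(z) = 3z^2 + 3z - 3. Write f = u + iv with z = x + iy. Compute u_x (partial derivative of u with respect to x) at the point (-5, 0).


Step 1: f(z) = 3(x+iy)^2 + 3(x+iy) - 3
Step 2: u = 3(x^2 - y^2) + 3x - 3
Step 3: u_x = 6x + 3
Step 4: At (-5, 0): u_x = -30 + 3 = -27

-27


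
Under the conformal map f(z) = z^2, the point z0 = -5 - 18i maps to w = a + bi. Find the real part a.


Step 1: z0 = -5 - 18i
Step 2: z0^2 = (-5)^2 - (-18)^2 + 180i
Step 3: real part = 25 - 324 = -299

-299


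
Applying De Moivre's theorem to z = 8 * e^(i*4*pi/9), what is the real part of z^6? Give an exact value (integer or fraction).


Step 1: By De Moivre's theorem, z^6 = 8^6 * e^(i*6*4*pi/9) = 262144 * (cos(8*pi/3) + i*sin(8*pi/3))
Step 2: |z|^6 = 8^6 = 262144
Step 3: Reduce the angle mod 2*pi: 8*pi/3 - 2*pi = 2*pi/3
Step 4: cos(2*pi/3) = -1/2
Step 5: Re(z^6) = 262144 * (-1/2) = -131072

-131072


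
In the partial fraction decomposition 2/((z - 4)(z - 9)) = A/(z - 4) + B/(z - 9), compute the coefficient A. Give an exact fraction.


Step 1: Multiply both sides by (z - 4) and set z = 4
Step 2: A = 2 / (4 - 9)
Step 3: A = 2 / (-5)
Step 4: A = -2/5

-2/5


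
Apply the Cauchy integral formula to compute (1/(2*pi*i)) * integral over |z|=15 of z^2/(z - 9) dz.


Step 1: f(z) = z^2, a = 9 is inside |z| = 15
Step 2: By Cauchy integral formula: (1/(2pi*i)) * integral = f(a)
Step 3: f(9) = 9^2 = 81

81


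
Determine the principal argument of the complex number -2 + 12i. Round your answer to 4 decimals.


Step 1: z = -2 + 12i
Step 2: arg(z) = atan2(12, -2)
Step 3: arg(z) = 1.7359

1.7359


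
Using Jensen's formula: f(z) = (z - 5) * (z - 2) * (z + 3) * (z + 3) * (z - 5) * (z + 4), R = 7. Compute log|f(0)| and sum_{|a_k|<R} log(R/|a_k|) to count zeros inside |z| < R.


Jensen's formula: (1/2pi)*integral log|f(Re^it)|dt = log|f(0)| + sum_{|a_k|<R} log(R/|a_k|)
Step 1: f(0) = (-5) * (-2) * 3 * 3 * (-5) * 4 = -1800
Step 2: log|f(0)| = log|5| + log|2| + log|-3| + log|-3| + log|5| + log|-4| = 7.4955
Step 3: Zeros inside |z| < 7: 5, 2, -3, -3, 5, -4
Step 4: Jensen sum = log(7/5) + log(7/2) + log(7/3) + log(7/3) + log(7/5) + log(7/4) = 4.1799
Step 5: n(R) = number of terms in the Jensen sum = count of zeros inside |z| < 7 = 6

6


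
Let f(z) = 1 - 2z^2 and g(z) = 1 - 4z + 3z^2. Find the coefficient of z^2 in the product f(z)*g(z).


Step 1: z^2 term in f*g comes from: (1)*(3z^2) + (0)*(-4z) + (-2z^2)*(1)
Step 2: = 3 + 0 - 2
Step 3: = 1

1


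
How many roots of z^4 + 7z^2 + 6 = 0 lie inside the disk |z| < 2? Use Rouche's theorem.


Step 1: On |z| = 2 the three terms have sizes |z^4| = 2^4 = 16, |7z^2| = 7*2^2 = 28, |6| = 6
Step 2: The dominant term is g(z) = 7z^2; let h(z) = z^4 + 6 so f = g + h
Step 3: On |z| = 2: |g| = 28 and |h| <= 16 + 6 = 22
Step 4: Since 28 > 22, |h| < |g| on |z| = 2, so by Rouche f has the same number of zeros as g inside |z| < 2
Step 5: g(z) = 7z^2 has 2 zeros (at the origin, multiplicity 2) inside |z| < 2. Answer = 2

2


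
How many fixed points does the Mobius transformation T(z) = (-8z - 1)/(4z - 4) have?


Step 1: Fixed points satisfy T(z) = z
Step 2: 4z^2 + 4z + 1 = 0
Step 3: Discriminant = 4^2 - 4*4*1 = 0
Step 4: Number of fixed points = 1

1


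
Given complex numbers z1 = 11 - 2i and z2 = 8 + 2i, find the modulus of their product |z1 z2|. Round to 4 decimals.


Step 1: |z1| = sqrt(11^2 + (-2)^2) = sqrt(125)
Step 2: |z2| = sqrt(8^2 + 2^2) = sqrt(68)
Step 3: |z1*z2| = |z1|*|z2| = sqrt(125) * sqrt(68) = sqrt(125 * 68) = sqrt(8500)
Step 4: = 92.1954

92.1954


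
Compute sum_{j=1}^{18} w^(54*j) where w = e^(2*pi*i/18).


Step 1: The sum sum_{j=1}^{n} w^(k*j) equals n if n | k, else 0.
Step 2: Here n = 18, k = 54
Step 3: Does n divide k? 18 | 54 -> True
Step 4: Sum = 18

18


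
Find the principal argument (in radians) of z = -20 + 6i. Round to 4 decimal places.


Step 1: z = -20 + 6i
Step 2: arg(z) = atan2(6, -20)
Step 3: arg(z) = 2.8501

2.8501


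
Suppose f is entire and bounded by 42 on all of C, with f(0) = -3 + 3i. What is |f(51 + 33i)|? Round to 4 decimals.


Step 1: By Liouville's theorem, a bounded entire function is constant.
Step 2: f(z) = f(0) = -3 + 3i for all z.
Step 3: |f(w)| = |-3 + 3i| = sqrt(9 + 9)
Step 4: = 4.2426

4.2426


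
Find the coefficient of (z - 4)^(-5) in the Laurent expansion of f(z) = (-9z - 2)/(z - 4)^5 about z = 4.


Step 1: Write the numerator in powers of (z - 4): -9z - 2 = -9(z - 4) + (-9*4 - 2) = -9(z - 4) - 38
Step 2: Divide by (z - 4)^5: f(z) = -38(z - 4)^(-5) - 9(z - 4)^(-4)
Step 3: This finite sum is the Laurent series of f about z = 4.
Step 4: Coefficient of (z - 4)^(-5) = -9*4 - 2 = -38

-38


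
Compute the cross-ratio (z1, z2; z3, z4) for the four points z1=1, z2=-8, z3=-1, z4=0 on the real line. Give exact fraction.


Step 1: (z1-z3)(z2-z4) = 2 * (-8) = -16
Step 2: (z1-z4)(z2-z3) = 1 * (-7) = -7
Step 3: Cross-ratio = 16/7 = 16/7

16/7


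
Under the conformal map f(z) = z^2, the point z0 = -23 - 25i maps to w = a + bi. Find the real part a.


Step 1: z0 = -23 - 25i
Step 2: z0^2 = (-23)^2 - (-25)^2 + 1150i
Step 3: real part = 529 - 625 = -96

-96


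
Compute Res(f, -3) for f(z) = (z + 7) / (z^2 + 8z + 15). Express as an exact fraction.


Step 1: Q(z) = z^2 + 8z + 15 = (z + 3)(z + 5)
Step 2: Q'(z) = 2z + 8
Step 3: Q'(-3) = 2, P(-3) = 4
Step 4: Res = P(-3)/Q'(-3) = 4/2 = 2

2


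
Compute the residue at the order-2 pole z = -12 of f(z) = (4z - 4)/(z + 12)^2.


Step 1: Pole of order 2 at z = -12
Step 2: Res = lim d/dz [(z + 12)^2 * f(z)] as z -> -12
Step 3: (z + 12)^2 * f(z) = 4z - 4
Step 4: d/dz[4z - 4] = 4

4


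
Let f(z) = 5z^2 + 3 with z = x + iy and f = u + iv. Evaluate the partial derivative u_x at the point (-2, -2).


Step 1: f(z) = 5(x+iy)^2 + 3
Step 2: u = 5(x^2 - y^2) + 3
Step 3: u_x = 10x + 0
Step 4: At (-2, -2): u_x = -20 + 0 = -20

-20


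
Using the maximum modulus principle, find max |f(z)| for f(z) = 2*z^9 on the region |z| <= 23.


Step 1: On |z| = 23, |f(z)| = 2 * |z|^9 = 2 * 23^9
Step 2: By maximum modulus principle, maximum is on boundary.
Step 3: Maximum = 2 * 1801152661463 = 3602305322926

3602305322926


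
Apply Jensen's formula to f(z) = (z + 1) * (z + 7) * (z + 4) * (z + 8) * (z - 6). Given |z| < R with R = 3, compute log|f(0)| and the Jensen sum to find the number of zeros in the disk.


Jensen's formula: (1/2pi)*integral log|f(Re^it)|dt = log|f(0)| + sum_{|a_k|<R} log(R/|a_k|)
Step 1: f(0) = 1 * 7 * 4 * 8 * (-6) = -1344
Step 2: log|f(0)| = log|-1| + log|-7| + log|-4| + log|-8| + log|6| = 7.2034
Step 3: Zeros inside |z| < 3: -1
Step 4: Jensen sum = log(3/1) = 1.0986
Step 5: n(R) = number of terms in the Jensen sum = count of zeros inside |z| < 3 = 1

1


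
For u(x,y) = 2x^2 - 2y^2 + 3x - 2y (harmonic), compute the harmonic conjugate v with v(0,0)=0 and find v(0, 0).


Step 1: v_x = -u_y = 4y + 2
Step 2: v_y = u_x = 4x + 3
Step 3: v = 4xy + 2x + 3y + C
Step 4: v(0,0) = 0 => C = 0
Step 5: v(0, 0) = 0

0


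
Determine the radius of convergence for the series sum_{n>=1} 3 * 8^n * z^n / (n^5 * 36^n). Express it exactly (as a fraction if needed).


Step 1: General term a_n = 3 * 8^n / (n^5 * 36^n)
Step 2: By the root test, |a_n|^(1/n) = 3^(1/n) * 8 / (n^(5/n) * 36) -> 8/36 as n -> infinity (since 3^(1/n) -> 1 and n^(5/n) -> 1)
Step 3: R = 1/lim|a_n|^(1/n) = 36/8 = 9/2

9/2


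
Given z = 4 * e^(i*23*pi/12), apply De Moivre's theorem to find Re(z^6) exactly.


Step 1: By De Moivre's theorem, z^6 = 4^6 * e^(i*6*23*pi/12) = 4096 * (cos(23*pi/2) + i*sin(23*pi/2))
Step 2: |z|^6 = 4^6 = 4096
Step 3: Reduce the angle mod 2*pi: 23*pi/2 - 10*pi = 3*pi/2
Step 4: cos(3*pi/2) = 0
Step 5: Re(z^6) = 4096 * 0 = 0

0


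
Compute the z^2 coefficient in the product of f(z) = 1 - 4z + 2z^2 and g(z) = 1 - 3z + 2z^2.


Step 1: z^2 term in f*g comes from: (1)*(2z^2) + (-4z)*(-3z) + (2z^2)*(1)
Step 2: = 2 + 12 + 2
Step 3: = 16

16


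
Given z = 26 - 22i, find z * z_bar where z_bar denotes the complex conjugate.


Step 1: conj(z) = 26 + 22i
Step 2: z * conj(z) = 26^2 + (-22)^2
Step 3: = 676 + 484 = 1160

1160


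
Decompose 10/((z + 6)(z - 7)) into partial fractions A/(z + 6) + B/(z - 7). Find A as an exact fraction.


Step 1: Multiply both sides by (z + 6) and set z = -6
Step 2: A = 10 / (-6 - 7)
Step 3: A = 10 / (-13)
Step 4: A = -10/13

-10/13


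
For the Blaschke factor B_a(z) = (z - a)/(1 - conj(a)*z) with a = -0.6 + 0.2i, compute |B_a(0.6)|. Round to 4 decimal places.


Step 1: Numerator z0 - a = 0.6 - (-0.6 + 0.2i) = 1.2 - 0.2i
Step 2: Denominator 1 - conj(a)*z0 = 1 - (-0.6 - 0.2i)*0.6 = 1.36 + 0.12i
Step 3: |z0 - a|^2 = 1.2^2 + (-0.2)^2 = 1.48; |1 - conj(a)*z0|^2 = 1.36^2 + 0.12^2 = 1.864
Step 4: |B_a(0.6)| = sqrt(1.48 / 1.864) = sqrt(0.793991)
Step 5: = 0.8911

0.8911


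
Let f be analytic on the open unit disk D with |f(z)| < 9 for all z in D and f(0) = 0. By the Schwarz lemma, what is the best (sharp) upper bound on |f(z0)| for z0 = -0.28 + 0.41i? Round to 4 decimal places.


Step 1: g = f/9 maps D -> D with g(0) = 0, so by the Schwarz lemma |g(z)| <= |z|, i.e. |f(z)| <= 9|z|; this is sharp (f(z) = 9z).
Step 2: |z0|^2 = (-0.28)^2 + 0.41^2 = 0.2465
Step 3: |z0| = sqrt(0.2465) = 0.496488
Step 4: Best bound = 9 * |z0| = 9 * 0.496488 = 4.4684

4.4684


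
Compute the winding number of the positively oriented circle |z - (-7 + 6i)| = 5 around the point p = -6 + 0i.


Step 1: Center c = (-7, 6), radius = 5
Step 2: |p - c|^2 = 1^2 + (-6)^2 = 37
Step 3: r^2 = 25
Step 4: |p-c| > r so winding number = 0

0


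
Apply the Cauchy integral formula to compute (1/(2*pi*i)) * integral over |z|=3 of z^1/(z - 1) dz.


Step 1: f(z) = z^1, a = 1 is inside |z| = 3
Step 2: By Cauchy integral formula: (1/(2pi*i)) * integral = f(a)
Step 3: f(1) = 1^1 = 1

1


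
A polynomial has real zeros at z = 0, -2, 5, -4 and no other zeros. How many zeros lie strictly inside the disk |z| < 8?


Step 1: Check each root:
  z = 0: |0| = 0 < 8
  z = -2: |-2| = 2 < 8
  z = 5: |5| = 5 < 8
  z = -4: |-4| = 4 < 8
Step 2: Count = 4

4


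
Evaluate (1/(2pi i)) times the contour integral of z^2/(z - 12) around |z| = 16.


Step 1: f(z) = z^2, a = 12 is inside |z| = 16
Step 2: By Cauchy integral formula: (1/(2pi*i)) * integral = f(a)
Step 3: f(12) = 12^2 = 144

144


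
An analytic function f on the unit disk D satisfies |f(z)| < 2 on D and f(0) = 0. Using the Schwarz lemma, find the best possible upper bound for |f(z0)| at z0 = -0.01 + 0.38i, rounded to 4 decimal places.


Step 1: g = f/2 maps D -> D with g(0) = 0, so by the Schwarz lemma |g(z)| <= |z|, i.e. |f(z)| <= 2|z|; this is sharp (f(z) = 2z).
Step 2: |z0|^2 = (-0.01)^2 + 0.38^2 = 0.1445
Step 3: |z0| = sqrt(0.1445) = 0.380132
Step 4: Best bound = 2 * |z0| = 2 * 0.380132 = 0.7603

0.7603


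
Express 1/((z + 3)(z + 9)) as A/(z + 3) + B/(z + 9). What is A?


Step 1: Multiply both sides by (z + 3) and set z = -3
Step 2: A = 1 / (-3 + 9)
Step 3: A = 1 / 6
Step 4: A = 1/6

1/6


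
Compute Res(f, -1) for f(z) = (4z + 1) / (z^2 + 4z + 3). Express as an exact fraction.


Step 1: Q(z) = z^2 + 4z + 3 = (z + 1)(z + 3)
Step 2: Q'(z) = 2z + 4
Step 3: Q'(-1) = 2, P(-1) = -3
Step 4: Res = P(-1)/Q'(-1) = -3/2 = -3/2

-3/2


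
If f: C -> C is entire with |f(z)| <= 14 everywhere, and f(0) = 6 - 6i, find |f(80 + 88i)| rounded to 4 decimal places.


Step 1: By Liouville's theorem, a bounded entire function is constant.
Step 2: f(z) = f(0) = 6 - 6i for all z.
Step 3: |f(w)| = |6 - 6i| = sqrt(36 + 36)
Step 4: = 8.4853

8.4853


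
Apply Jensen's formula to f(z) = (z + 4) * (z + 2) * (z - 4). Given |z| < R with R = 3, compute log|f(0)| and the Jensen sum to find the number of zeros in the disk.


Jensen's formula: (1/2pi)*integral log|f(Re^it)|dt = log|f(0)| + sum_{|a_k|<R} log(R/|a_k|)
Step 1: f(0) = 4 * 2 * (-4) = -32
Step 2: log|f(0)| = log|-4| + log|-2| + log|4| = 3.4657
Step 3: Zeros inside |z| < 3: -2
Step 4: Jensen sum = log(3/2) = 0.4055
Step 5: n(R) = number of terms in the Jensen sum = count of zeros inside |z| < 3 = 1

1


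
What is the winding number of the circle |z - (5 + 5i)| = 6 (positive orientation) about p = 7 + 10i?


Step 1: Center c = (5, 5), radius = 6
Step 2: |p - c|^2 = 2^2 + 5^2 = 29
Step 3: r^2 = 36
Step 4: |p-c| < r so winding number = 1

1


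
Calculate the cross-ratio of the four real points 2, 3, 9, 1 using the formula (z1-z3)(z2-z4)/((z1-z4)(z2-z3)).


Step 1: (z1-z3)(z2-z4) = (-7) * 2 = -14
Step 2: (z1-z4)(z2-z3) = 1 * (-6) = -6
Step 3: Cross-ratio = 14/6 = 7/3

7/3


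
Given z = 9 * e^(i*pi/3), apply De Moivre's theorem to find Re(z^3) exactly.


Step 1: By De Moivre's theorem, z^3 = 9^3 * e^(i*3*pi/3) = 729 * (cos(pi) + i*sin(pi))
Step 2: |z|^3 = 9^3 = 729
Step 3: The angle pi already lies in [0, 2*pi)
Step 4: cos(pi) = -1
Step 5: Re(z^3) = 729 * (-1) = -729

-729


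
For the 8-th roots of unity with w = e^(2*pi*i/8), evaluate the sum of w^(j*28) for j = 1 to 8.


Step 1: The sum sum_{j=1}^{n} w^(k*j) equals n if n | k, else 0.
Step 2: Here n = 8, k = 28
Step 3: Does n divide k? 8 | 28 -> False
Step 4: Sum = 0

0


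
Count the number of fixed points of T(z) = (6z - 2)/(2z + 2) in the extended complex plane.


Step 1: Fixed points satisfy T(z) = z
Step 2: 2z^2 - 4z + 2 = 0
Step 3: Discriminant = (-4)^2 - 4*2*2 = 0
Step 4: Number of fixed points = 1

1


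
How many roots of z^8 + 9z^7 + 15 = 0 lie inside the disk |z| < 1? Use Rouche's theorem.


Step 1: On |z| = 1 the three terms have sizes |z^8| = 1^8 = 1, |9z^7| = 9*1^7 = 9, |15| = 15
Step 2: The dominant term is g(z) = 15; let h(z) = z^8 + 9z^7 so f = g + h
Step 3: On |z| = 1: |g| = 15 and |h| <= 1 + 9 = 10
Step 4: Since 15 > 10, |h| < |g| on |z| = 1, so by Rouche f has the same number of zeros as g inside |z| < 1
Step 5: g(z) = 15 is a nonzero constant with no zeros inside |z| < 1. Answer = 0

0


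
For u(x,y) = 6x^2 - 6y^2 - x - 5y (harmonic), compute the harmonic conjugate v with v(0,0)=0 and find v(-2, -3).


Step 1: v_x = -u_y = 12y + 5
Step 2: v_y = u_x = 12x - 1
Step 3: v = 12xy + 5x - y + C
Step 4: v(0,0) = 0 => C = 0
Step 5: v(-2, -3) = 65

65


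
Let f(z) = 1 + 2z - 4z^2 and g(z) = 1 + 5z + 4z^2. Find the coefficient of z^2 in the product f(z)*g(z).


Step 1: z^2 term in f*g comes from: (1)*(4z^2) + (2z)*(5z) + (-4z^2)*(1)
Step 2: = 4 + 10 - 4
Step 3: = 10

10


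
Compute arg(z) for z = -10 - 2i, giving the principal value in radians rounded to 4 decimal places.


Step 1: z = -10 - 2i
Step 2: arg(z) = atan2(-2, -10)
Step 3: arg(z) = -2.9442

-2.9442


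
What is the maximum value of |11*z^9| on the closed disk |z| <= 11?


Step 1: On |z| = 11, |f(z)| = 11 * |z|^9 = 11 * 11^9
Step 2: By maximum modulus principle, maximum is on boundary.
Step 3: Maximum = 11 * 2357947691 = 25937424601

25937424601


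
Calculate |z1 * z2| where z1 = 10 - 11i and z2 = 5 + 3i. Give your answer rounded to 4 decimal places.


Step 1: |z1| = sqrt(10^2 + (-11)^2) = sqrt(221)
Step 2: |z2| = sqrt(5^2 + 3^2) = sqrt(34)
Step 3: |z1*z2| = |z1|*|z2| = sqrt(221) * sqrt(34) = sqrt(221 * 34) = sqrt(7514)
Step 4: = 86.6833

86.6833


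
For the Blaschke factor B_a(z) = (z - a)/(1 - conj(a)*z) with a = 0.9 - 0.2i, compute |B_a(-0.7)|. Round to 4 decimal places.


Step 1: Numerator z0 - a = -0.7 - (0.9 - 0.2i) = -1.6 + 0.2i
Step 2: Denominator 1 - conj(a)*z0 = 1 - (0.9 + 0.2i)*(-0.7) = 1.63 + 0.14i
Step 3: |z0 - a|^2 = (-1.6)^2 + 0.2^2 = 2.6; |1 - conj(a)*z0|^2 = 1.63^2 + 0.14^2 = 2.6765
Step 4: |B_a(-0.7)| = sqrt(2.6 / 2.6765) = sqrt(0.971418)
Step 5: = 0.9856

0.9856


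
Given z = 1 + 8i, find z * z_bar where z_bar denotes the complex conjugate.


Step 1: conj(z) = 1 - 8i
Step 2: z * conj(z) = 1^2 + 8^2
Step 3: = 1 + 64 = 65

65


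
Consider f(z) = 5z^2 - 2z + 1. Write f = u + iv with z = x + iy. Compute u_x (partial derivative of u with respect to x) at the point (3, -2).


Step 1: f(z) = 5(x+iy)^2 - 2(x+iy) + 1
Step 2: u = 5(x^2 - y^2) - 2x + 1
Step 3: u_x = 10x - 2
Step 4: At (3, -2): u_x = 30 - 2 = 28

28


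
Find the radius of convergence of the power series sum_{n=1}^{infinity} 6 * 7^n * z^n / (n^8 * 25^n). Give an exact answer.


Step 1: General term a_n = 6 * 7^n / (n^8 * 25^n)
Step 2: By the root test, |a_n|^(1/n) = 6^(1/n) * 7 / (n^(8/n) * 25) -> 7/25 as n -> infinity (since 6^(1/n) -> 1 and n^(8/n) -> 1)
Step 3: R = 1/lim|a_n|^(1/n) = 25/7

25/7


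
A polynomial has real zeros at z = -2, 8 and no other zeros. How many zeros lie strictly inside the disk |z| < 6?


Step 1: Check each root:
  z = -2: |-2| = 2 < 6
  z = 8: |8| = 8 >= 6
Step 2: Count = 1

1


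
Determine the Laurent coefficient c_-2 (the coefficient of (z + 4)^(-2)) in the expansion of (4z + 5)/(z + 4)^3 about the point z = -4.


Step 1: Write the numerator in powers of (z + 4): 4z + 5 = 4(z + 4) + (4*(-4) + 5) = 4(z + 4) - 11
Step 2: Divide by (z + 4)^3: f(z) = -11(z + 4)^(-3) + 4(z + 4)^(-2)
Step 3: This finite sum is the Laurent series of f about z = -4.
Step 4: Coefficient of (z + 4)^(-2) = coefficient of (z + 4) in the re-centred numerator = 4

4


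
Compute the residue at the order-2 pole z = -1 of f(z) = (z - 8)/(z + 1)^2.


Step 1: Pole of order 2 at z = -1
Step 2: Res = lim d/dz [(z + 1)^2 * f(z)] as z -> -1
Step 3: (z + 1)^2 * f(z) = z - 8
Step 4: d/dz[z - 8] = 1

1


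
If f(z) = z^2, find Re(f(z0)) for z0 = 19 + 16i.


Step 1: z0 = 19 + 16i
Step 2: z0^2 = 19^2 - 16^2 + 608i
Step 3: real part = 361 - 256 = 105

105


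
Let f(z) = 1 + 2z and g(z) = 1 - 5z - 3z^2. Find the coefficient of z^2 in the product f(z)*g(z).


Step 1: z^2 term in f*g comes from: (1)*(-3z^2) + (2z)*(-5z) + (0)*(1)
Step 2: = -3 - 10 + 0
Step 3: = -13

-13


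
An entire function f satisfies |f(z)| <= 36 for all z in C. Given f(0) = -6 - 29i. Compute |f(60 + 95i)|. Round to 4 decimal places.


Step 1: By Liouville's theorem, a bounded entire function is constant.
Step 2: f(z) = f(0) = -6 - 29i for all z.
Step 3: |f(w)| = |-6 - 29i| = sqrt(36 + 841)
Step 4: = 29.6142

29.6142


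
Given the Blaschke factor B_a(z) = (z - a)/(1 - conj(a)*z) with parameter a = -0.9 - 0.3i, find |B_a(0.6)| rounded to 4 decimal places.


Step 1: Numerator z0 - a = 0.6 - (-0.9 - 0.3i) = 1.5 + 0.3i
Step 2: Denominator 1 - conj(a)*z0 = 1 - (-0.9 + 0.3i)*0.6 = 1.54 - 0.18i
Step 3: |z0 - a|^2 = 1.5^2 + 0.3^2 = 2.34; |1 - conj(a)*z0|^2 = 1.54^2 + (-0.18)^2 = 2.404
Step 4: |B_a(0.6)| = sqrt(2.34 / 2.404) = sqrt(0.973378)
Step 5: = 0.9866

0.9866


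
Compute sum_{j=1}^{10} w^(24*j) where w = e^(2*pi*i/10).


Step 1: The sum sum_{j=1}^{n} w^(k*j) equals n if n | k, else 0.
Step 2: Here n = 10, k = 24
Step 3: Does n divide k? 10 | 24 -> False
Step 4: Sum = 0

0


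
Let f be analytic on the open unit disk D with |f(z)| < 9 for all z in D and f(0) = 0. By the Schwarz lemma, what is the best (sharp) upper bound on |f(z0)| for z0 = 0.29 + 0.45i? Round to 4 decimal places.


Step 1: g = f/9 maps D -> D with g(0) = 0, so by the Schwarz lemma |g(z)| <= |z|, i.e. |f(z)| <= 9|z|; this is sharp (f(z) = 9z).
Step 2: |z0|^2 = 0.29^2 + 0.45^2 = 0.2866
Step 3: |z0| = sqrt(0.2866) = 0.53535
Step 4: Best bound = 9 * |z0| = 9 * 0.53535 = 4.8182

4.8182


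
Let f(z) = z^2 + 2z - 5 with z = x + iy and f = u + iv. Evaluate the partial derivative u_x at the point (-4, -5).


Step 1: f(z) = (x+iy)^2 + 2(x+iy) - 5
Step 2: u = (x^2 - y^2) + 2x - 5
Step 3: u_x = 2x + 2
Step 4: At (-4, -5): u_x = -8 + 2 = -6

-6


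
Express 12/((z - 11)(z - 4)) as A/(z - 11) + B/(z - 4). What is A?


Step 1: Multiply both sides by (z - 11) and set z = 11
Step 2: A = 12 / (11 - 4)
Step 3: A = 12 / 7
Step 4: A = 12/7

12/7


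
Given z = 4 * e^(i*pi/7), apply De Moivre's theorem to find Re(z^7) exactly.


Step 1: By De Moivre's theorem, z^7 = 4^7 * e^(i*7*pi/7) = 16384 * (cos(pi) + i*sin(pi))
Step 2: |z|^7 = 4^7 = 16384
Step 3: The angle pi already lies in [0, 2*pi)
Step 4: cos(pi) = -1
Step 5: Re(z^7) = 16384 * (-1) = -16384

-16384


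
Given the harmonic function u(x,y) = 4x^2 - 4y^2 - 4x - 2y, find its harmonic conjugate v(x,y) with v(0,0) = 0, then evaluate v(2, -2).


Step 1: v_x = -u_y = 8y + 2
Step 2: v_y = u_x = 8x - 4
Step 3: v = 8xy + 2x - 4y + C
Step 4: v(0,0) = 0 => C = 0
Step 5: v(2, -2) = -20

-20


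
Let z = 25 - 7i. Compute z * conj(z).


Step 1: conj(z) = 25 + 7i
Step 2: z * conj(z) = 25^2 + (-7)^2
Step 3: = 625 + 49 = 674

674


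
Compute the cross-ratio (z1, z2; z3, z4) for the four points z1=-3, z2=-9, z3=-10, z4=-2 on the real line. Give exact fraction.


Step 1: (z1-z3)(z2-z4) = 7 * (-7) = -49
Step 2: (z1-z4)(z2-z3) = (-1) * 1 = -1
Step 3: Cross-ratio = 49/1 = 49

49


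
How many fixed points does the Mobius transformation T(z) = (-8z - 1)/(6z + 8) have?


Step 1: Fixed points satisfy T(z) = z
Step 2: 6z^2 + 16z + 1 = 0
Step 3: Discriminant = 16^2 - 4*6*1 = 232
Step 4: Number of fixed points = 2

2


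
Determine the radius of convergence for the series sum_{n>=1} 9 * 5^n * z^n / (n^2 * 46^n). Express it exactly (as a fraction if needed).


Step 1: General term a_n = 9 * 5^n / (n^2 * 46^n)
Step 2: By the root test, |a_n|^(1/n) = 9^(1/n) * 5 / (n^(2/n) * 46) -> 5/46 as n -> infinity (since 9^(1/n) -> 1 and n^(2/n) -> 1)
Step 3: R = 1/lim|a_n|^(1/n) = 46/5

46/5


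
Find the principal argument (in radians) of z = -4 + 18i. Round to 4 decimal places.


Step 1: z = -4 + 18i
Step 2: arg(z) = atan2(18, -4)
Step 3: arg(z) = 1.7895

1.7895


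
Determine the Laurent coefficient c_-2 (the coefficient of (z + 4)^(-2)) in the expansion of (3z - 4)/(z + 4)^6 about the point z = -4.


Step 1: Write the numerator in powers of (z + 4): 3z - 4 = 3(z + 4) + (3*(-4) - 4) = 3(z + 4) - 16
Step 2: Divide by (z + 4)^6: f(z) = -16(z + 4)^(-6) + 3(z + 4)^(-5)
Step 3: This finite sum is the Laurent series of f about z = -4.
Step 4: Only the powers -6 and -5 appear, so the coefficient of (z + 4)^(-2) = 0

0


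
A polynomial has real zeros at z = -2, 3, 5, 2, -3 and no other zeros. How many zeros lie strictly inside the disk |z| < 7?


Step 1: Check each root:
  z = -2: |-2| = 2 < 7
  z = 3: |3| = 3 < 7
  z = 5: |5| = 5 < 7
  z = 2: |2| = 2 < 7
  z = -3: |-3| = 3 < 7
Step 2: Count = 5

5


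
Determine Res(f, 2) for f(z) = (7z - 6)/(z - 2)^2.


Step 1: Pole of order 2 at z = 2
Step 2: Res = lim d/dz [(z - 2)^2 * f(z)] as z -> 2
Step 3: (z - 2)^2 * f(z) = 7z - 6
Step 4: d/dz[7z - 6] = 7

7


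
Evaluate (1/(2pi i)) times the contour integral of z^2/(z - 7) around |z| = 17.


Step 1: f(z) = z^2, a = 7 is inside |z| = 17
Step 2: By Cauchy integral formula: (1/(2pi*i)) * integral = f(a)
Step 3: f(7) = 7^2 = 49

49


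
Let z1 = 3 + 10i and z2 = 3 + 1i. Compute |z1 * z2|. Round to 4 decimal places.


Step 1: |z1| = sqrt(3^2 + 10^2) = sqrt(109)
Step 2: |z2| = sqrt(3^2 + 1^2) = sqrt(10)
Step 3: |z1*z2| = |z1|*|z2| = sqrt(109) * sqrt(10) = sqrt(109 * 10) = sqrt(1090)
Step 4: = 33.0151

33.0151


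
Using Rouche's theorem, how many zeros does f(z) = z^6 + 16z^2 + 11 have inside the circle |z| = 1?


Step 1: On |z| = 1 the three terms have sizes |z^6| = 1^6 = 1, |16z^2| = 16*1^2 = 16, |11| = 11
Step 2: The dominant term is g(z) = 16z^2; let h(z) = z^6 + 11 so f = g + h
Step 3: On |z| = 1: |g| = 16 and |h| <= 1 + 11 = 12
Step 4: Since 16 > 12, |h| < |g| on |z| = 1, so by Rouche f has the same number of zeros as g inside |z| < 1
Step 5: g(z) = 16z^2 has 2 zeros (at the origin, multiplicity 2) inside |z| < 1. Answer = 2

2


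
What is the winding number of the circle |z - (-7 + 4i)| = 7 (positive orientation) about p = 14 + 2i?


Step 1: Center c = (-7, 4), radius = 7
Step 2: |p - c|^2 = 21^2 + (-2)^2 = 445
Step 3: r^2 = 49
Step 4: |p-c| > r so winding number = 0

0


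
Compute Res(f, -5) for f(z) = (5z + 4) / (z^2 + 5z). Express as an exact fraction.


Step 1: Q(z) = z^2 + 5z = (z + 5)(z)
Step 2: Q'(z) = 2z + 5
Step 3: Q'(-5) = -5, P(-5) = -21
Step 4: Res = P(-5)/Q'(-5) = -21/(-5) = 21/5

21/5


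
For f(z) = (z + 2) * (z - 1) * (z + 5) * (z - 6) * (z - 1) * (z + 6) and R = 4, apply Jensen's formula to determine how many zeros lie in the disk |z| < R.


Jensen's formula: (1/2pi)*integral log|f(Re^it)|dt = log|f(0)| + sum_{|a_k|<R} log(R/|a_k|)
Step 1: f(0) = 2 * (-1) * 5 * (-6) * (-1) * 6 = -360
Step 2: log|f(0)| = log|-2| + log|1| + log|-5| + log|6| + log|1| + log|-6| = 5.8861
Step 3: Zeros inside |z| < 4: -2, 1, 1
Step 4: Jensen sum = log(4/2) + log(4/1) + log(4/1) = 3.4657
Step 5: n(R) = number of terms in the Jensen sum = count of zeros inside |z| < 4 = 3

3


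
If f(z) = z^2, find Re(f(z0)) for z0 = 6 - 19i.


Step 1: z0 = 6 - 19i
Step 2: z0^2 = 6^2 - (-19)^2 - 228i
Step 3: real part = 36 - 361 = -325

-325


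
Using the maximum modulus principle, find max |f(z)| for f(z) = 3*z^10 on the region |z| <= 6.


Step 1: On |z| = 6, |f(z)| = 3 * |z|^10 = 3 * 6^10
Step 2: By maximum modulus principle, maximum is on boundary.
Step 3: Maximum = 3 * 60466176 = 181398528

181398528


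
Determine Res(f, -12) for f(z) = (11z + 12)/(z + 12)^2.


Step 1: Pole of order 2 at z = -12
Step 2: Res = lim d/dz [(z + 12)^2 * f(z)] as z -> -12
Step 3: (z + 12)^2 * f(z) = 11z + 12
Step 4: d/dz[11z + 12] = 11

11


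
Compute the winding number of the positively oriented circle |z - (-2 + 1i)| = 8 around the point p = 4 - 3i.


Step 1: Center c = (-2, 1), radius = 8
Step 2: |p - c|^2 = 6^2 + (-4)^2 = 52
Step 3: r^2 = 64
Step 4: |p-c| < r so winding number = 1

1


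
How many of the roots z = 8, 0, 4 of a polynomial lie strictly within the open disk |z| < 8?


Step 1: Check each root:
  z = 8: |8| = 8 >= 8
  z = 0: |0| = 0 < 8
  z = 4: |4| = 4 < 8
Step 2: Count = 2

2


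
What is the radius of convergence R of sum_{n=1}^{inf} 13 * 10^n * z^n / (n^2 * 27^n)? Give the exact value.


Step 1: General term a_n = 13 * 10^n / (n^2 * 27^n)
Step 2: By the root test, |a_n|^(1/n) = 13^(1/n) * 10 / (n^(2/n) * 27) -> 10/27 as n -> infinity (since 13^(1/n) -> 1 and n^(2/n) -> 1)
Step 3: R = 1/lim|a_n|^(1/n) = 27/10

27/10


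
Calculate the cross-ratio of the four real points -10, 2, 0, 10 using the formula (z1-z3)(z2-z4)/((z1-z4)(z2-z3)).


Step 1: (z1-z3)(z2-z4) = (-10) * (-8) = 80
Step 2: (z1-z4)(z2-z3) = (-20) * 2 = -40
Step 3: Cross-ratio = -80/40 = -2

-2


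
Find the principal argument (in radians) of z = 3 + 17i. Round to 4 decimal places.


Step 1: z = 3 + 17i
Step 2: arg(z) = atan2(17, 3)
Step 3: arg(z) = 1.3961

1.3961


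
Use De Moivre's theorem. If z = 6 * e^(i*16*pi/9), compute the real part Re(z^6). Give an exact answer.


Step 1: By De Moivre's theorem, z^6 = 6^6 * e^(i*6*16*pi/9) = 46656 * (cos(32*pi/3) + i*sin(32*pi/3))
Step 2: |z|^6 = 6^6 = 46656
Step 3: Reduce the angle mod 2*pi: 32*pi/3 - 10*pi = 2*pi/3
Step 4: cos(2*pi/3) = -1/2
Step 5: Re(z^6) = 46656 * (-1/2) = -23328

-23328


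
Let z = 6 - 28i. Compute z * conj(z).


Step 1: conj(z) = 6 + 28i
Step 2: z * conj(z) = 6^2 + (-28)^2
Step 3: = 36 + 784 = 820

820


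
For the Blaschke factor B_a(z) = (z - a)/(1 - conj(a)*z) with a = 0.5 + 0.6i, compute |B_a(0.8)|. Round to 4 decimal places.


Step 1: Numerator z0 - a = 0.8 - (0.5 + 0.6i) = 0.3 - 0.6i
Step 2: Denominator 1 - conj(a)*z0 = 1 - (0.5 - 0.6i)*0.8 = 0.6 + 0.48i
Step 3: |z0 - a|^2 = 0.3^2 + (-0.6)^2 = 0.45; |1 - conj(a)*z0|^2 = 0.6^2 + 0.48^2 = 0.5904
Step 4: |B_a(0.8)| = sqrt(0.45 / 0.5904) = sqrt(0.762195)
Step 5: = 0.873

0.873


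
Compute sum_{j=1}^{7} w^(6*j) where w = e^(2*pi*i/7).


Step 1: The sum sum_{j=1}^{n} w^(k*j) equals n if n | k, else 0.
Step 2: Here n = 7, k = 6
Step 3: Does n divide k? 7 | 6 -> False
Step 4: Sum = 0

0


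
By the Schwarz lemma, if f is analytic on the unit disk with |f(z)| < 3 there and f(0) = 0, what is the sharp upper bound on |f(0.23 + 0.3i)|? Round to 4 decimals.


Step 1: g = f/3 maps D -> D with g(0) = 0, so by the Schwarz lemma |g(z)| <= |z|, i.e. |f(z)| <= 3|z|; this is sharp (f(z) = 3z).
Step 2: |z0|^2 = 0.23^2 + 0.3^2 = 0.1429
Step 3: |z0| = sqrt(0.1429) = 0.378021
Step 4: Best bound = 3 * |z0| = 3 * 0.378021 = 1.1341

1.1341


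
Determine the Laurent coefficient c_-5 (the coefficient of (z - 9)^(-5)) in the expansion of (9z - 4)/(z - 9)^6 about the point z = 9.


Step 1: Write the numerator in powers of (z - 9): 9z - 4 = 9(z - 9) + (9*9 - 4) = 9(z - 9) + 77
Step 2: Divide by (z - 9)^6: f(z) = 77(z - 9)^(-6) + 9(z - 9)^(-5)
Step 3: This finite sum is the Laurent series of f about z = 9.
Step 4: Coefficient of (z - 9)^(-5) = coefficient of (z - 9) in the re-centred numerator = 9

9


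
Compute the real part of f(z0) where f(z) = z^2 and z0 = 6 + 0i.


Step 1: z0 = 6 + 0i
Step 2: z0^2 = 6^2 - 0^2 + 0i
Step 3: real part = 36 - 0 = 36

36


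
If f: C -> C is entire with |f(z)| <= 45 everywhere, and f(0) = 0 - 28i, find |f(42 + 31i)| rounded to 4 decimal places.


Step 1: By Liouville's theorem, a bounded entire function is constant.
Step 2: f(z) = f(0) = 0 - 28i for all z.
Step 3: |f(w)| = |0 - 28i| = sqrt(0 + 784)
Step 4: = 28.0

28.0
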